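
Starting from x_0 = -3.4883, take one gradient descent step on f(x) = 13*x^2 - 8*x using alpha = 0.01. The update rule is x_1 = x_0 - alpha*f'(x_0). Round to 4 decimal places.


We compute the gradient at x_0 and apply the update.
f'(x) = 26*x - 8
f'(-3.4883) = 26*-3.4883 - 8 = -98.6958
x_1 = -3.4883 - 0.01*-98.6958 = -2.5013


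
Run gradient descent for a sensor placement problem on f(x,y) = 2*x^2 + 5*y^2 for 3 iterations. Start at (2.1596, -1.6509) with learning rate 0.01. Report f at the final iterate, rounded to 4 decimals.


Gradient descent on f(x,y) = 2*x^2 + 5*y^2.
Starting point: (2.1596, -1.6509), alpha = 0.01
Step 1: grad_x = 2*2*2.1596 = 8.6384, grad_y = 2*5*-1.6509 = -16.509
  x_1 = 2.1596 - 0.01*8.6384 = 2.0732
  y_1 = -1.6509 - 0.01*-16.509 = -1.4858
Step 2: grad_x = 2*2*2.0732 = 8.2929, grad_y = 2*5*-1.4858 = -14.8581
  x_2 = 2.0732 - 0.01*8.2929 = 1.9903
  y_2 = -1.4858 - 0.01*-14.8581 = -1.3372
Step 3: grad_x = 2*2*1.9903 = 7.9611, grad_y = 2*5*-1.3372 = -13.3723
  x_3 = 1.9903 - 0.01*7.9611 = 1.9107
  y_3 = -1.3372 - 0.01*-13.3723 = -1.2035
f(1.9107, -1.2035) = 2*1.9107^2 + 5*(-1.2035)^2 = 14.5435


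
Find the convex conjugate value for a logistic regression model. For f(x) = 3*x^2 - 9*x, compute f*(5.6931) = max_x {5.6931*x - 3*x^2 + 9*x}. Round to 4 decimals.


f*(y) = sup_x {y*x - a*x^2 - b*x} = sup_x {(y-b)*x - a*x^2}
FOC: (y - b) - 2a*x = 0 => x* = (y - b)/(2a)
x* = (5.6931 + 9)/(2*3) = 2.4489
f*(5.6931) = (y-b)^2/(4a) = (5.6931 + 9)^2/(4*3)
= 215.8872/12 = 17.9906


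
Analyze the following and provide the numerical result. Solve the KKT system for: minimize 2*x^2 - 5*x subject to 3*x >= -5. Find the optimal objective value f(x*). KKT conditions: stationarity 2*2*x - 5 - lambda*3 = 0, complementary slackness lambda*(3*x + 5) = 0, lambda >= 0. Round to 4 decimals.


Step 1: Try lambda = 0 (constraint inactive).
Stationarity: 2*2*x - 5 = 0
x* = 5/(2*2) = 1.25
Check constraint: 3*1.25 = 3.75 >= -5 -- satisfied.
Step 2: Compute optimal value.
f(x*) = 2*1.25^2 - 5*1.25 = -3.125


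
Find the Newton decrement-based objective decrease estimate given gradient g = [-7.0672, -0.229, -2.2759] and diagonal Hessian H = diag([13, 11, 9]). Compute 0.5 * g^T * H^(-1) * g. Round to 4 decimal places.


Step 1: H is diagonal, so H^(-1) * g = [-0.5436, -0.0208, -0.2529].
Step 2: g^T H^(-1) g = sum_i g_i^2 / H_ii
  = (-7.0672)^2/13 + (-0.229)^2/11 + (-2.2759)^2/9
  = 3.8419 + 0.0048 + 0.5755 = 4.4222
Step 3: Objective decrease = 0.5 * g^T H^(-1) g = 2.2111


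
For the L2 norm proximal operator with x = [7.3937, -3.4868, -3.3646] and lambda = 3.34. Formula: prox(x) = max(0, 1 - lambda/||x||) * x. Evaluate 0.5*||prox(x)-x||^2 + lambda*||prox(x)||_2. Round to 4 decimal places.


Step 1: Compute ||x||.
||x|| = 8.84
Step 2: Compute scaling factor.
scale = max(0, 1 - 3.34/8.84) = 0.6222
Step 3: prox(x) = [4.6001, -2.1694, -2.0934]
||prox(x)|| = 5.5
Step 4: Proximal objective.
0.5*||prox-x||^2 = 5.5778
lambda*||prox|| = 18.37
Total = 23.9477


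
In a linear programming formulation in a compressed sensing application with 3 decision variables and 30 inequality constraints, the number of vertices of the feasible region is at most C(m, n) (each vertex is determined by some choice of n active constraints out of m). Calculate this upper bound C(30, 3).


Each vertex corresponds to some choice of n active constraints out of m, so the number of vertices is at most C(m, n) = m! / (n!(m-n)!).
m = 30, n = 3
Numerator: 30 * 29 * 28
Denominator: 3! = 6
C(30, 3) = 4060


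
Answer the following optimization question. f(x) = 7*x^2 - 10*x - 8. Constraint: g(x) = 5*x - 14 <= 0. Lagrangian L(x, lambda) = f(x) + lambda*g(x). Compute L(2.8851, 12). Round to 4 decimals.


Step 1: Evaluate f(x).
f(2.8851) = 7*2.8851^2 - 10*2.8851 - 8 = 21.4156
Step 2: Evaluate g(x).
g(2.8851) = 5*2.8851 - 14 = 0.4255
Step 3: Compute Lagrangian.
L = 21.4156 + 12*0.4255 = 26.5216


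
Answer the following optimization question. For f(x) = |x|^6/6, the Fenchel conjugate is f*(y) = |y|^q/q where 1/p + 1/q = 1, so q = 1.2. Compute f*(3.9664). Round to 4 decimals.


The conjugate exponent q satisfies 1/p + 1/q = 1.
p = 6, so q = 6/(6 - 1) = 1.2
|y|^q = 3.9664^1.2 = 5.2249
f*(3.9664) = 5.2249 / 1.2 = 4.3541


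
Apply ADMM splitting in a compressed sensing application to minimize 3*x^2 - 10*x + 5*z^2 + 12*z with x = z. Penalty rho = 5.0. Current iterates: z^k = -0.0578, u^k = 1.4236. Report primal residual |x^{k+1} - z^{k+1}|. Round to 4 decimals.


ADMM iteration with rho = 5.0, z^k = -0.0578, u^k = 1.4236
Step 1: x-update.
Minimize 3*x^2 - 10*x + (5.0/2)*(x + 0.0578 + 1.4236)^2
FOC: (2*3 + 5.0)*x = 10 + 5.0*(-0.0578 - 1.4236)
x^{k+1} = 0.2357
Step 2: z-update.
Minimize 5*z^2 + 12*z + (5.0/2)*(0.2357 - z + 1.4236)^2
FOC: (2*5 + 5.0)*z = -12 + 5.0*(0.2357 + 1.4236)
z^{k+1} = -0.2469
Step 3: u-update.
u^{k+1} = 1.4236 + 0.2357 + 0.2469 = 1.9062
Step 4: Primal residual = |0.2357 + 0.2469| = 0.4826


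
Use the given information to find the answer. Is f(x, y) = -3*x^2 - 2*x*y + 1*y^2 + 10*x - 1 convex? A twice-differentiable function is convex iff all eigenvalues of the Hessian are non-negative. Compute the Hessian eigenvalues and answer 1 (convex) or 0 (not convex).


The Hessian of f(x,y) = -3*x^2 - 2*x*y + 1*y^2 + 10*x - 1 is:
H = [[-6, -2], [-2, 2]]
Trace = -6 + 2 = -4
Determinant = -6*2 - (-2)^2 = -16
Discriminant = (-4)^2 - 4*-16 = 80.0
Eigenvalues: lambda_1 = -6.4721, lambda_2 = 2.4721
The function is not convex.

0


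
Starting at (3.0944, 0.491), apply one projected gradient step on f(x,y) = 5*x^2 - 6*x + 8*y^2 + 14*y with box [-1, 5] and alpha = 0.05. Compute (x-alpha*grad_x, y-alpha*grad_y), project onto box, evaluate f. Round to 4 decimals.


Step 1: Compute gradient at (3.0944, 0.491).
grad_x = 2*5*3.0944 - 6 = 24.944
grad_y = 2*8*0.491 + 14 = 21.856
Step 2: Gradient step.
x_raw = 3.0944 - 0.05*24.944 = 1.8472
y_raw = 0.491 - 0.05*21.856 = -0.6018
Step 3: Project onto [-1, 5].
x_proj = clip(1.8472) = 1.8472
y_proj = clip(-0.6018) = -0.6018
Step 4: Evaluate f.
f(1.8472, -0.6018) = 0.4496


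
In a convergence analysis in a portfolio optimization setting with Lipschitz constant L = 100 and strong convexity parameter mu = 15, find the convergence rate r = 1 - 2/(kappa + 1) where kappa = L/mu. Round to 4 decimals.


Step 1: Compute the condition number.
kappa = L/mu = 100/15 = 6.6667
Step 2: Compute the convergence rate.
r = 1 - 2/(kappa + 1) = 1 - 2*mu/(L + mu) = (L - mu)/(L + mu) = 85/115 = 0.7391


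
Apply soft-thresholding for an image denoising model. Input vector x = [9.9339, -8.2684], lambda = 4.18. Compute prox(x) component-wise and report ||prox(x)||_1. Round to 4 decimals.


Soft-thresholding with lambda = 4.18:
prox(9.9339) = sign(9.9339)*max(|9.9339| - 4.18, 0) = 5.7539
prox(-8.2684) = sign(-8.2684)*max(|-8.2684| - 4.18, 0) = -4.0884
prox(x) = [5.7539, -4.0884]
||prox(x)||_1 = 5.7539 + 4.0884 = 9.8423


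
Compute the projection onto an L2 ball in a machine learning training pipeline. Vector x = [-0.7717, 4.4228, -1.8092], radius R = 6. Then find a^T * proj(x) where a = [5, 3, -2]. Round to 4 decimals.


Step 1: Compute ||x|| (intermediates to 6 decimals).
||x|| = sqrt((-0.7717)^2 + 4.4228^2 + (-1.8092)^2) = 4.840443
Step 2: Project.
Since ||x|| <= R, proj = x (no scaling needed).
proj(x) = [-0.7717, 4.4228, -1.8092]
Step 3: Dot product.
a^T * proj(x) = 5*(-0.7717) + 3*4.4228 - 2*(-1.8092) = 13.0283


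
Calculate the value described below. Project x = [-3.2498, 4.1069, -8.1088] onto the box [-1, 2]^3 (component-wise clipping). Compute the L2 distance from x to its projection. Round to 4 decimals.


Project each component onto [-1, 2].
clip(-3.2498) = -1.0, clip(4.1069) = 2.0, clip(-8.1088) = -1.0
Projection = [-1.0, 2.0, -1.0]
Squared diffs: [5.0616, 4.439, 50.535]
Distance = sqrt(60.0356) = 7.7483


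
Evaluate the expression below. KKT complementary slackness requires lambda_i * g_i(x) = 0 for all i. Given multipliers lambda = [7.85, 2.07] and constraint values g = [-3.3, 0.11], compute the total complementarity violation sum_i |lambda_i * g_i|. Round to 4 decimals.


KKT complementary slackness check:
lambda_1 * g_1 = 7.85 * -3.3 = -25.905
lambda_2 * g_2 = 2.07 * 0.11 = 0.2277
Total violation = 25.905 + 0.2277 = 26.1327


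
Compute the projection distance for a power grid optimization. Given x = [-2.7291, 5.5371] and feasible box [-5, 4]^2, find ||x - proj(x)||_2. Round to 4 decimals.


Project each component onto [-5, 4].
clip(-2.7291) = -2.7291, clip(5.5371) = 4.0
Projection = [-2.7291, 4.0]
Squared diffs: [0.0, 2.3627]
Distance = sqrt(2.3627) = 1.5371


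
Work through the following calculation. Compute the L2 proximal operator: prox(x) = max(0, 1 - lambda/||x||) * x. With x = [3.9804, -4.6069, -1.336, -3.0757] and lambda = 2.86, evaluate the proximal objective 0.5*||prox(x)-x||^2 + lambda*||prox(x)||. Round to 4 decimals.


Step 1: Compute ||x||.
||x|| = 6.9507
Step 2: Compute scaling factor.
scale = max(0, 1 - 2.86/6.9507) = 0.5885
Step 3: prox(x) = [2.3426, -2.7113, -0.7863, -1.8101]
||prox(x)|| = 4.0907
Step 4: Proximal objective.
0.5*||prox-x||^2 = 4.0898
lambda*||prox|| = 11.6994
Total = 15.7891


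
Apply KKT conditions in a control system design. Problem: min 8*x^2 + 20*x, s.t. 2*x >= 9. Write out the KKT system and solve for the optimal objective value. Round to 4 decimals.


Step 1: Try lambda = 0 (constraint inactive).
x_unc = -20/(2*8) = -1.25
Check: 2*-1.25 = -2.5 < 9 -- violated!
Step 2: Constraint must be active: 2*x = 9
x* = 9/2 = 4.5
lambda = (2*8*4.5 + 20)/2 = 46.0
Step 3: Compute optimal value.
f(x*) = 8*4.5^2 + 20*4.5 = 252.0


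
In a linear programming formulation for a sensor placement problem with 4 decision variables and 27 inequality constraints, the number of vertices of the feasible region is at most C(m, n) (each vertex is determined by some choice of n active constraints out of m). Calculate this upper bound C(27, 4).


Each vertex corresponds to some choice of n active constraints out of m, so the number of vertices is at most C(m, n) = m! / (n!(m-n)!).
m = 27, n = 4
Numerator: 27 * 26 * 25 * 24
Denominator: 4! = 24
C(27, 4) = 17550


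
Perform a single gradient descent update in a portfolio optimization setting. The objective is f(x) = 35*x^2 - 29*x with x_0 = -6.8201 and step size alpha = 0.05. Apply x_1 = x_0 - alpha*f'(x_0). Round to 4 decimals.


We compute the gradient at x_0 and apply the update.
f'(x) = 70*x - 29
f'(-6.8201) = 70*-6.8201 - 29 = -506.407
x_1 = -6.8201 - 0.05*-506.407 = 18.5003


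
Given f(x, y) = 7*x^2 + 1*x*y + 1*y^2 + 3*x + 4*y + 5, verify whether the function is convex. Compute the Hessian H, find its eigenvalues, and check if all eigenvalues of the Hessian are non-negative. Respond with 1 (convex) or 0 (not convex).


The Hessian of f(x,y) = 7*x^2 + 1*x*y + 1*y^2 + 3*x + 4*y + 5 is:
H = [[14, 1], [1, 2]]
Trace = 14 + 2 = 16
Determinant = 14*2 - (1)^2 = 27
Discriminant = (16)^2 - 4*27 = 148.0
Eigenvalues: lambda_1 = 1.9172, lambda_2 = 14.0828
The function is convex.

1


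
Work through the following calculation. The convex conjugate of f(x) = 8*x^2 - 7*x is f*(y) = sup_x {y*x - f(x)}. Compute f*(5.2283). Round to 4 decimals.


f*(y) = sup_x {y*x - a*x^2 - b*x} = sup_x {(y-b)*x - a*x^2}
FOC: (y - b) - 2a*x = 0 => x* = (y - b)/(2a)
x* = (5.2283 + 7)/(2*8) = 0.7643
f*(5.2283) = (y-b)^2/(4a) = (5.2283 + 7)^2/(4*8)
= 149.5313/32 = 4.6729


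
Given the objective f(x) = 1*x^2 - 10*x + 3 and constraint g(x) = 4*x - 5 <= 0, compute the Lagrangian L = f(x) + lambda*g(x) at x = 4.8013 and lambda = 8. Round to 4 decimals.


Step 1: Evaluate f(x).
f(4.8013) = 1*4.8013^2 - 10*4.8013 + 3 = -21.9605
Step 2: Evaluate g(x).
g(4.8013) = 4*4.8013 - 5 = 14.2052
Step 3: Compute Lagrangian.
L = -21.9605 + 8*14.2052 = 91.6811


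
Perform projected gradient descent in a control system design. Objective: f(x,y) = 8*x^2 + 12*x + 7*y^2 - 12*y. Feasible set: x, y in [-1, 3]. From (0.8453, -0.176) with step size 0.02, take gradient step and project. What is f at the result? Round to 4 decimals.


Step 1: Compute gradient at (0.8453, -0.176).
grad_x = 2*8*0.8453 + 12 = 25.5248
grad_y = 2*7*-0.176 - 12 = -14.464
Step 2: Gradient step.
x_raw = 0.8453 - 0.02*25.5248 = 0.3348
y_raw = -0.176 - 0.02*-14.464 = 0.1133
Step 3: Project onto [-1, 3].
x_proj = clip(0.3348) = 0.3348
y_proj = clip(0.1133) = 0.1133
Step 4: Evaluate f.
f(0.3348, 0.1133) = 3.6449


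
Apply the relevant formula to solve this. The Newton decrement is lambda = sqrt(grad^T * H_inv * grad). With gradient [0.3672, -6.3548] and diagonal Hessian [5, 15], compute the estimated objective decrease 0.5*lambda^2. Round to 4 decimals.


Step 1: H is diagonal, so H^(-1) * g = [0.0734, -0.4237].
Step 2: g^T H^(-1) g = sum_i g_i^2 / H_ii
  = (0.3672)^2/5 + (-6.3548)^2/15
  = 0.027 + 2.6922 = 2.7192
Step 3: Objective decrease = 0.5 * g^T H^(-1) g = 1.3596


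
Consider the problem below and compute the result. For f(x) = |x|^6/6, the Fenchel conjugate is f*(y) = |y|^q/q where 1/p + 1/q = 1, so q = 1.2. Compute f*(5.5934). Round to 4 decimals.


The conjugate exponent q satisfies 1/p + 1/q = 1.
p = 6, so q = 6/(6 - 1) = 1.2
|y|^q = 5.5934^1.2 = 7.8924
f*(5.5934) = 7.8924 / 1.2 = 6.577


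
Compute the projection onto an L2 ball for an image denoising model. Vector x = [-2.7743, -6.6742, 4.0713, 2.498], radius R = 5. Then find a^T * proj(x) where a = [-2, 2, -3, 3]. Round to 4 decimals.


Step 1: Compute ||x|| (intermediates to 6 decimals).
||x|| = sqrt((-2.7743)^2 + (-6.6742)^2 + 4.0713^2 + 2.498^2) = 8.663554
Step 2: Project.
Since ||x|| > R, scale = R/||x|| = 5/8.663554 = 0.57713, proj(x) = scale * x
proj(x) = [-1.601132, -3.851881, 2.349669, 1.441671]
Step 3: Dot product.
a^T * proj(x) = -2*(-1.601132) + 2*(-3.851881) - 3*2.349669 + 3*1.441671 = -7.2255


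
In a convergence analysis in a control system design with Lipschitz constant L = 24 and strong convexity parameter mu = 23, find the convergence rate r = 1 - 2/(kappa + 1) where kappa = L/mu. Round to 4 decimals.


Step 1: Compute the condition number.
kappa = L/mu = 24/23 = 1.0435
Step 2: Compute the convergence rate.
r = 1 - 2/(kappa + 1) = 1 - 2*mu/(L + mu) = (L - mu)/(L + mu) = 1/47 = 0.0213


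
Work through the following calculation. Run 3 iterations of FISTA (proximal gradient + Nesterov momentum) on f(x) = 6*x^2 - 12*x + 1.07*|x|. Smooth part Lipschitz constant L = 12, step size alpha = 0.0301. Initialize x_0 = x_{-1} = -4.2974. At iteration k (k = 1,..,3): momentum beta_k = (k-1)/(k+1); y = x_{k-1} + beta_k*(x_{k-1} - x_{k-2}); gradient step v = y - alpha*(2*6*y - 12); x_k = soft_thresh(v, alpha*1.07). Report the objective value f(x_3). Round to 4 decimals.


FISTA on f(x) = 6*x^2 - 12*x + 1.07*|x|
L = 12, alpha = 0.0301
Iteration 1: beta = 0.0, y = -4.2974 + 0.0*(-4.2974 + 4.2974) = -4.2974
  grad(y) = -63.5688, v = y - alpha*grad = -2.384
  prox(v) = soft_thresh(-2.384, 0.0322) = -2.3518
Iteration 2: beta = 0.3333, y = -2.3518 + 0.3333*(-2.3518 + 4.2974) = -1.7032
  grad(y) = -32.4388, v = y - alpha*grad = -0.7268
  prox(v) = soft_thresh(-0.7268, 0.0322) = -0.6946
Iteration 3: beta = 0.5, y = -0.6946 + 0.5*(-0.6946 + 2.3518) = 0.134
  grad(y) = -10.3925, v = y - alpha*grad = 0.4468
  prox(v) = soft_thresh(0.4468, 0.0322) = 0.4146
f(x_3) = 6*0.4146^2 - 12*0.4146 + 1.07*|0.4146| = -3.5


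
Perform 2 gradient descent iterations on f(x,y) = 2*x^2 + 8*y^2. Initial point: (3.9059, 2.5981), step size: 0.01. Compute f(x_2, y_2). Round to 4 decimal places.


Gradient descent on f(x,y) = 2*x^2 + 8*y^2.
Starting point: (3.9059, 2.5981), alpha = 0.01
Step 1: grad_x = 2*2*3.9059 = 15.6236, grad_y = 2*8*2.5981 = 41.5696
  x_1 = 3.9059 - 0.01*15.6236 = 3.7497
  y_1 = 2.5981 - 0.01*41.5696 = 2.1824
Step 2: grad_x = 2*2*3.7497 = 14.9987, grad_y = 2*8*2.1824 = 34.9185
  x_2 = 3.7497 - 0.01*14.9987 = 3.5997
  y_2 = 2.1824 - 0.01*34.9185 = 1.8332
f(3.5997, 1.8332) = 2*3.5997^2 + 8*1.8332^2 = 52.8009


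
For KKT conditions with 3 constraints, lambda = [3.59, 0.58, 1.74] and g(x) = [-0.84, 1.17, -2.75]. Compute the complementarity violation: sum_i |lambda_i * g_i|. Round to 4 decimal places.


KKT complementary slackness check:
lambda_1 * g_1 = 3.59 * -0.84 = -3.0156
lambda_2 * g_2 = 0.58 * 1.17 = 0.6786
lambda_3 * g_3 = 1.74 * -2.75 = -4.785
Total violation = 3.0156 + 0.6786 + 4.785 = 8.4792


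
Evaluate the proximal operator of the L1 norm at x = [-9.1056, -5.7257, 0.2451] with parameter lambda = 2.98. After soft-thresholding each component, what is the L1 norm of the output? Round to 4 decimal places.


Soft-thresholding with lambda = 2.98:
prox(-9.1056) = sign(-9.1056)*max(|-9.1056| - 2.98, 0) = -6.1256
prox(-5.7257) = sign(-5.7257)*max(|-5.7257| - 2.98, 0) = -2.7457
prox(0.2451) = sign(0.2451)*max(|0.2451| - 2.98, 0) = 0.0
prox(x) = [-6.1256, -2.7457, 0.0]
||prox(x)||_1 = 6.1256 + 2.7457 + 0.0 = 8.8713


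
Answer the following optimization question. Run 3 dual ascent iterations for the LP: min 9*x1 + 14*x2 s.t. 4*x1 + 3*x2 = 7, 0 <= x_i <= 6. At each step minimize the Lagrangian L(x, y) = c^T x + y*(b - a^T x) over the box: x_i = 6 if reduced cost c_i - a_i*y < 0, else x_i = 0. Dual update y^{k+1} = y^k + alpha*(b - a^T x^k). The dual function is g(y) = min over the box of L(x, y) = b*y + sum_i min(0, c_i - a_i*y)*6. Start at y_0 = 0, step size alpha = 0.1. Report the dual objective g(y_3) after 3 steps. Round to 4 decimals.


Dual ascent for LP: min 9*x1 + 14*x2, 4*x1 + 3*x2 = 7, 0 <= x_i <= 6
Step 1: y^k = 0.0, reduced costs: (9.0, 14.0)
  x^k = (0.0, 0.0), subgradient = b - a^T x = 7.0
  y^{k+1} = 0.0 + 0.1*7.0 = 0.7
Step 2: y^k = 0.7, reduced costs: (6.2, 11.9)
  x^k = (0.0, 0.0), subgradient = b - a^T x = 7.0
  y^{k+1} = 0.7 + 0.1*7.0 = 1.4
Step 3: y^k = 1.4, reduced costs: (3.4, 9.8)
  x^k = (0.0, 0.0), subgradient = b - a^T x = 7.0
  y^{k+1} = 1.4 + 0.1*7.0 = 2.1
Dual objective at y_3 = 2.1: reduced costs (0.6, 7.7), box minimizer x = (0.0, 0.0)
g(y_3) = b*y + (c1 - a1*y)*x1 + (c2 - a2*y)*x2 = 7*2.1 + 0.6*0.0 + 7.7*0.0 = 14.7 + 0.0 + 0.0 = 14.7


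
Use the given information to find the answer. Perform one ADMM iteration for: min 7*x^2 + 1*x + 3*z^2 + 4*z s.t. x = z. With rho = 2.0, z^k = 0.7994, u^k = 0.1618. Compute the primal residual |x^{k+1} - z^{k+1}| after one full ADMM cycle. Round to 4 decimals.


ADMM iteration with rho = 2.0, z^k = 0.7994, u^k = 0.1618
Step 1: x-update.
Minimize 7*x^2 + 1*x + (2.0/2)*(x - 0.7994 + 0.1618)^2
FOC: (2*7 + 2.0)*x = -1 + 2.0*(0.7994 - 0.1618)
x^{k+1} = 0.0172
Step 2: z-update.
Minimize 3*z^2 + 4*z + (2.0/2)*(0.0172 - z + 0.1618)^2
FOC: (2*3 + 2.0)*z = -4 + 2.0*(0.0172 + 0.1618)
z^{k+1} = -0.4553
Step 3: u-update.
u^{k+1} = 0.1618 + 0.0172 + 0.4553 = 0.6343
Step 4: Primal residual = |0.0172 + 0.4553| = 0.4725


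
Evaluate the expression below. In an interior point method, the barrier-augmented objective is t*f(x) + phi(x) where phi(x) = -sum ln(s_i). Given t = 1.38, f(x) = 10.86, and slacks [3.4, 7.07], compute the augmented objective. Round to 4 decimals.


Step 1: Compute log-barrier.
ln values: [1.2238, 1.9559]
phi = -(1.2238 + 1.9559) = -3.1796
Step 2: Compute augmented objective.
t*f(x) = 1.38*10.86 = 14.9868
Total = 14.9868 - 3.1796 = 11.8072


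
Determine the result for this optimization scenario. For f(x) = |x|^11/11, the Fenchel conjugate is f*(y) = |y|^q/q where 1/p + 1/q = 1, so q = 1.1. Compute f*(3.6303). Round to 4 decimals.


The conjugate exponent q satisfies 1/p + 1/q = 1.
p = 11, so q = 11/(11 - 1) = 1.1
|y|^q = 3.6303^1.1 = 4.1299
f*(3.6303) = 4.1299 / 1.1 = 3.7544


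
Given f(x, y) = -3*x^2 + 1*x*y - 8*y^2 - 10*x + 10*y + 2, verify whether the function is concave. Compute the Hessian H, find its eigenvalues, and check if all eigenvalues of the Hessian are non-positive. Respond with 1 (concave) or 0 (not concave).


The Hessian of f(x,y) = -3*x^2 + 1*x*y - 8*y^2 - 10*x + 10*y + 2 is:
H = [[-6, 1], [1, -16]]
Trace = -6 - 16 = -22
Determinant = -6*-16 - (1)^2 = 95
Discriminant = (-22)^2 - 4*95 = 104.0
Eigenvalues: lambda_1 = -16.099, lambda_2 = -5.901
The function is concave.

1


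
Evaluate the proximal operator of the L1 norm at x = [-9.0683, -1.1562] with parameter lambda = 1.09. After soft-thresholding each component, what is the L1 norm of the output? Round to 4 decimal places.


Soft-thresholding with lambda = 1.09:
prox(-9.0683) = sign(-9.0683)*max(|-9.0683| - 1.09, 0) = -7.9783
prox(-1.1562) = sign(-1.1562)*max(|-1.1562| - 1.09, 0) = -0.0662
prox(x) = [-7.9783, -0.0662]
||prox(x)||_1 = 7.9783 + 0.0662 = 8.0445


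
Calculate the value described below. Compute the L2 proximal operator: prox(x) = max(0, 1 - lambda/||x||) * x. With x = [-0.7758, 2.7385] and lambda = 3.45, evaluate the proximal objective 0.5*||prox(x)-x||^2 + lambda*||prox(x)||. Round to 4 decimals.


Step 1: Compute ||x||.
||x|| = 2.8463
Step 2: Compute scaling factor.
scale = max(0, 1 - 3.45/2.8463) = 0.0
Step 3: prox(x) = [-0.0, 0.0]
||prox(x)|| = 0.0
Step 4: Proximal objective.
0.5*||prox-x||^2 = 4.0506
lambda*||prox|| = 0.0
Total = 4.0506


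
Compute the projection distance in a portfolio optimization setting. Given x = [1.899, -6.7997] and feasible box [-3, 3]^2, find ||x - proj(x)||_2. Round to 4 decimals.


Project each component onto [-3, 3].
clip(1.899) = 1.899, clip(-6.7997) = -3.0
Projection = [1.899, -3.0]
Squared diffs: [0.0, 14.4377]
Distance = sqrt(14.4377) = 3.7997


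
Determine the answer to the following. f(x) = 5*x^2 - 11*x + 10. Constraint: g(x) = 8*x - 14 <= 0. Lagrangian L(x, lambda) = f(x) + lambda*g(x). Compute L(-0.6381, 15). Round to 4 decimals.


Step 1: Evaluate f(x).
f(-0.6381) = 5*(-0.6381)^2 - 11*(-0.6381) + 10 = 19.055
Step 2: Evaluate g(x).
g(-0.6381) = 8*-0.6381 - 14 = -19.1048
Step 3: Compute Lagrangian.
L = 19.055 + 15*-19.1048 = -267.517


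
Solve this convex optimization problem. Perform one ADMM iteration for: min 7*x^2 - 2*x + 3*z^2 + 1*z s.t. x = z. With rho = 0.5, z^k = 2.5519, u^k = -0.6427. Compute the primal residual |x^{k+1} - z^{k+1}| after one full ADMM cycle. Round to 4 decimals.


ADMM iteration with rho = 0.5, z^k = 2.5519, u^k = -0.6427
Step 1: x-update.
Minimize 7*x^2 - 2*x + (0.5/2)*(x - 2.5519 - 0.6427)^2
FOC: (2*7 + 0.5)*x = 2 + 0.5*(2.5519 + 0.6427)
x^{k+1} = 0.2481
Step 2: z-update.
Minimize 3*z^2 + 1*z + (0.5/2)*(0.2481 - z - 0.6427)^2
FOC: (2*3 + 0.5)*z = -1 + 0.5*(0.2481 - 0.6427)
z^{k+1} = -0.1842
Step 3: u-update.
u^{k+1} = -0.6427 + 0.2481 + 0.1842 = -0.2104
Step 4: Primal residual = |0.2481 + 0.1842| = 0.4323


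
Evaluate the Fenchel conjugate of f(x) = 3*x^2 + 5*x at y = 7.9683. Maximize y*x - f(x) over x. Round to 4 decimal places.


f*(y) = sup_x {y*x - a*x^2 - b*x} = sup_x {(y-b)*x - a*x^2}
FOC: (y - b) - 2a*x = 0 => x* = (y - b)/(2a)
x* = (7.9683 - 5)/(2*3) = 0.4947
f*(7.9683) = (y-b)^2/(4a) = (7.9683 - 5)^2/(4*3)
= 8.8108/12 = 0.7342


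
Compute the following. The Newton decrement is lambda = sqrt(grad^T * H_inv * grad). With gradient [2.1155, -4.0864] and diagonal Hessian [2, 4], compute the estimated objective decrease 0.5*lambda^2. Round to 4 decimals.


Step 1: H is diagonal, so H^(-1) * g = [1.0578, -1.0216].
Step 2: g^T H^(-1) g = sum_i g_i^2 / H_ii
  = (2.1155)^2/2 + (-4.0864)^2/4
  = 2.2377 + 4.1747 = 6.4123
Step 3: Objective decrease = 0.5 * g^T H^(-1) g = 3.2062


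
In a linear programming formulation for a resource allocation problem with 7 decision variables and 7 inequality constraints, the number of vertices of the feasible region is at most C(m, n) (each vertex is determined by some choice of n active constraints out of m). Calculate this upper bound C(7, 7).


Each vertex corresponds to some choice of n active constraints out of m, so the number of vertices is at most C(m, n) = m! / (n!(m-n)!).
m = 7, n = 7
Numerator: 7 * 6 * 5 * 4 * 3 * 2 * 1
Denominator: 7! = 5040
C(7, 7) = 1


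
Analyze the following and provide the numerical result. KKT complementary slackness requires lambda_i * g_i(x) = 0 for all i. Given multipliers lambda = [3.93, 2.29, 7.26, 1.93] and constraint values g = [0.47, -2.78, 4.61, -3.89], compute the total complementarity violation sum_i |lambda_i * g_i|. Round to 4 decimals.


KKT complementary slackness check:
lambda_1 * g_1 = 3.93 * 0.47 = 1.8471
lambda_2 * g_2 = 2.29 * -2.78 = -6.3662
lambda_3 * g_3 = 7.26 * 4.61 = 33.4686
lambda_4 * g_4 = 1.93 * -3.89 = -7.5077
Total violation = 1.8471 + 6.3662 + 33.4686 + 7.5077 = 49.1896


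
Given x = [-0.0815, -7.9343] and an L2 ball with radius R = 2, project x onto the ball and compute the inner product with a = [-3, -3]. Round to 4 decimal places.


Step 1: Compute ||x|| (intermediates to 6 decimals).
||x|| = sqrt((-0.0815)^2 + (-7.9343)^2) = 7.934719
Step 2: Project.
Since ||x|| > R, scale = R/||x|| = 2/7.934719 = 0.252057, proj(x) = scale * x
proj(x) = [-0.020543, -1.999896]
Step 3: Dot product.
a^T * proj(x) = -3*(-0.020543) - 3*(-1.999896) = 6.0613


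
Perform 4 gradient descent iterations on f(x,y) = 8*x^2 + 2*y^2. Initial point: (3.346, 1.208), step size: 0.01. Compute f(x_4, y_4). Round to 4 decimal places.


Gradient descent on f(x,y) = 8*x^2 + 2*y^2.
Starting point: (3.346, 1.208), alpha = 0.01
Step 1: grad_x = 2*8*3.346 = 53.536, grad_y = 2*2*1.208 = 4.832
  x_1 = 3.346 - 0.01*53.536 = 2.8106
  y_1 = 1.208 - 0.01*4.832 = 1.1597
Step 2: grad_x = 2*8*2.8106 = 44.9702, grad_y = 2*2*1.1597 = 4.6387
  x_2 = 2.8106 - 0.01*44.9702 = 2.3609
  y_2 = 1.1597 - 0.01*4.6387 = 1.1133
Step 3: grad_x = 2*8*2.3609 = 37.775, grad_y = 2*2*1.1133 = 4.4532
  x_3 = 2.3609 - 0.01*37.775 = 1.9832
  y_3 = 1.1133 - 0.01*4.4532 = 1.0688
Step 4: grad_x = 2*8*1.9832 = 31.731, grad_y = 2*2*1.0688 = 4.275
  x_4 = 1.9832 - 0.01*31.731 = 1.6659
  y_4 = 1.0688 - 0.01*4.275 = 1.026
f(1.6659, 1.026) = 8*1.6659^2 + 2*1.026^2 = 24.3066


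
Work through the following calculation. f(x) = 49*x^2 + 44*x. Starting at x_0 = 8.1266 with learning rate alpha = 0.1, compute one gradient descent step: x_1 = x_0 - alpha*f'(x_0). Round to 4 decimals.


We compute the gradient at x_0 and apply the update.
f'(x) = 98*x + 44
f'(8.1266) = 98*8.1266 + 44 = 840.4068
x_1 = 8.1266 - 0.1*840.4068 = -75.9141


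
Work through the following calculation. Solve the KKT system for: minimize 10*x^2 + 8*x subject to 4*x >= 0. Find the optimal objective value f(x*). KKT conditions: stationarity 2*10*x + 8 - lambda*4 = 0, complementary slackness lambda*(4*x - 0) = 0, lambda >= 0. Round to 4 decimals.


Step 1: Try lambda = 0 (constraint inactive).
x_unc = -8/(2*10) = -0.4
Check: 4*-0.4 = -1.6 < 0 -- violated!
Step 2: Constraint must be active: 4*x = 0
x* = 0/4 = 0.0
lambda = (2*10*0.0 + 8)/4 = 2.0
Step 3: Compute optimal value.
f(x*) = 10*0.0^2 + 8*0.0 = 0.0


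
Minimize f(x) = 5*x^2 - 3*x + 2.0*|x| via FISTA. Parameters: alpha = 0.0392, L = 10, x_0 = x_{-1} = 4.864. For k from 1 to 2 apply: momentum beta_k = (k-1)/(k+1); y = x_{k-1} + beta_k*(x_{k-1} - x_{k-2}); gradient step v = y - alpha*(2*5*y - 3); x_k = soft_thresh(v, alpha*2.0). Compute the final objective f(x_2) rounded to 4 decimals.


FISTA on f(x) = 5*x^2 - 3*x + 2.0*|x|
L = 10, alpha = 0.0392
Iteration 1: beta = 0.0, y = 4.864 + 0.0*(4.864 - 4.864) = 4.864
  grad(y) = 45.64, v = y - alpha*grad = 3.0749
  prox(v) = soft_thresh(3.0749, 0.0784) = 2.9965
Iteration 2: beta = 0.3333, y = 2.9965 + 0.3333*(2.9965 - 4.864) = 2.374
  grad(y) = 20.7402, v = y - alpha*grad = 1.561
  prox(v) = soft_thresh(1.561, 0.0784) = 1.4826
f(x_2) = 5*1.4826^2 - 3*1.4826 + 2.0*|1.4826| = 9.5079


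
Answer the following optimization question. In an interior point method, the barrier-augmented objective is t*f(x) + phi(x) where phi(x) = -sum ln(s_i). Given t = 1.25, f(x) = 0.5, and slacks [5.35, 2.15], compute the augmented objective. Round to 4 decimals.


Step 1: Compute log-barrier.
ln values: [1.6771, 0.7655]
phi = -(1.6771 + 0.7655) = -2.4426
Step 2: Compute augmented objective.
t*f(x) = 1.25*0.5 = 0.625
Total = 0.625 - 2.4426 = -1.8176


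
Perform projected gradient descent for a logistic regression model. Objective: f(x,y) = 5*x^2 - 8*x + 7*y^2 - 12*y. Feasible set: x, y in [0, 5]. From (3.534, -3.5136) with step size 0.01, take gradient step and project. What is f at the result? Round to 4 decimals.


Step 1: Compute gradient at (3.534, -3.5136).
grad_x = 2*5*3.534 - 8 = 27.34
grad_y = 2*7*-3.5136 - 12 = -61.1904
Step 2: Gradient step.
x_raw = 3.534 - 0.01*27.34 = 3.2606
y_raw = -3.5136 - 0.01*-61.1904 = -2.9017
Step 3: Project onto [0, 5].
x_proj = clip(3.2606) = 3.2606
y_proj = clip(-2.9017) = 0.0
Step 4: Evaluate f.
f(3.2606, 0.0) = 27.0728


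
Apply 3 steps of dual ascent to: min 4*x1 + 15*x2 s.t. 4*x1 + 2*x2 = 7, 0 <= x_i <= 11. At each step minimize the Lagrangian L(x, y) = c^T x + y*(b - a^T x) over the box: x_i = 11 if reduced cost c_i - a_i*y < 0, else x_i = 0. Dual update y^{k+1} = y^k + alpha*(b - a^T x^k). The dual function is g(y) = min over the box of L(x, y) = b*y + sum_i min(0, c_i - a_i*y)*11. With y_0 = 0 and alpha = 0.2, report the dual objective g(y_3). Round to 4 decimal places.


Dual ascent for LP: min 4*x1 + 15*x2, 4*x1 + 2*x2 = 7, 0 <= x_i <= 11
Step 1: y^k = 0.0, reduced costs: (4.0, 15.0)
  x^k = (0.0, 0.0), subgradient = b - a^T x = 7.0
  y^{k+1} = 0.0 + 0.2*7.0 = 1.4
Step 2: y^k = 1.4, reduced costs: (-1.6, 12.2)
  x^k = (11.0, 0.0), subgradient = b - a^T x = -37.0
  y^{k+1} = 1.4 + 0.2*-37.0 = -6.0
Step 3: y^k = -6.0, reduced costs: (28.0, 27.0)
  x^k = (0.0, 0.0), subgradient = b - a^T x = 7.0
  y^{k+1} = -6.0 + 0.2*7.0 = -4.6
Dual objective at y_3 = -4.6: reduced costs (22.4, 24.2), box minimizer x = (0.0, 0.0)
g(y_3) = b*y + (c1 - a1*y)*x1 + (c2 - a2*y)*x2 = 7*(-4.6) + 22.4*0.0 + 24.2*0.0 = -32.2 + 0.0 + 0.0 = -32.2


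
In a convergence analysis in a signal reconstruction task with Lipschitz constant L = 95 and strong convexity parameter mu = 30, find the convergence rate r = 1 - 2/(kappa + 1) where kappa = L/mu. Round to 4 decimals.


Step 1: Compute the condition number.
kappa = L/mu = 95/30 = 3.1667
Step 2: Compute the convergence rate.
r = 1 - 2/(kappa + 1) = 1 - 2*mu/(L + mu) = (L - mu)/(L + mu) = 65/125 = 0.52


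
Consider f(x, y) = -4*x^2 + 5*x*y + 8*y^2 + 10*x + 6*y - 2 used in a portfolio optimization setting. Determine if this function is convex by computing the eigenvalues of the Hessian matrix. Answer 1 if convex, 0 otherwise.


The Hessian of f(x,y) = -4*x^2 + 5*x*y + 8*y^2 + 10*x + 6*y - 2 is:
H = [[-8, 5], [5, 16]]
Trace = -8 + 16 = 8
Determinant = -8*16 - (5)^2 = -153
Discriminant = (8)^2 - 4*-153 = 676.0
Eigenvalues: lambda_1 = -9.0, lambda_2 = 17.0
The function is not convex.

0


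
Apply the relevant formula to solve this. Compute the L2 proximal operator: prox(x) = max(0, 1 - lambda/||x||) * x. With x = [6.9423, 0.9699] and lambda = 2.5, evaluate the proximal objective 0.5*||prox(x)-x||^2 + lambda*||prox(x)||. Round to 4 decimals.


Step 1: Compute ||x||.
||x|| = 7.0097
Step 2: Compute scaling factor.
scale = max(0, 1 - 2.5/7.0097) = 0.6434
Step 3: prox(x) = [4.4663, 0.624]
||prox(x)|| = 4.5097
Step 4: Proximal objective.
0.5*||prox-x||^2 = 3.125
lambda*||prox|| = 11.2743
Total = 14.3993


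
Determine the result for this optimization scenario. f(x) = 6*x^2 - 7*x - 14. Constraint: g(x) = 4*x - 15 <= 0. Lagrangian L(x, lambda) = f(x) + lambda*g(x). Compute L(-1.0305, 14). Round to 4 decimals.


Step 1: Evaluate f(x).
f(-1.0305) = 6*(-1.0305)^2 - 7*(-1.0305) - 14 = -0.4149
Step 2: Evaluate g(x).
g(-1.0305) = 4*-1.0305 - 15 = -19.122
Step 3: Compute Lagrangian.
L = -0.4149 + 14*-19.122 = -268.1229


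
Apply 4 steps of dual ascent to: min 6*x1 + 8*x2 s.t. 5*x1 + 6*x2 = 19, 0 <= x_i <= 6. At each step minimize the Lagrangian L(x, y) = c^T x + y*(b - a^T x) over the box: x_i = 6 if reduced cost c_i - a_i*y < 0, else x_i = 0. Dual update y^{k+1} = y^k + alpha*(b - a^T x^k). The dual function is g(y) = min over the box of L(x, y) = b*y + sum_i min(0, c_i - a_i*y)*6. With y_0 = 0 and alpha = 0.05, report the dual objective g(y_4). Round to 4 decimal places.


Dual ascent for LP: min 6*x1 + 8*x2, 5*x1 + 6*x2 = 19, 0 <= x_i <= 6
Step 1: y^k = 0.0, reduced costs: (6.0, 8.0)
  x^k = (0.0, 0.0), subgradient = b - a^T x = 19.0
  y^{k+1} = 0.0 + 0.05*19.0 = 0.95
Step 2: y^k = 0.95, reduced costs: (1.25, 2.3)
  x^k = (0.0, 0.0), subgradient = b - a^T x = 19.0
  y^{k+1} = 0.95 + 0.05*19.0 = 1.9
Step 3: y^k = 1.9, reduced costs: (-3.5, -3.4)
  x^k = (6.0, 6.0), subgradient = b - a^T x = -47.0
  y^{k+1} = 1.9 + 0.05*-47.0 = -0.45
Step 4: y^k = -0.45, reduced costs: (8.25, 10.7)
  x^k = (0.0, 0.0), subgradient = b - a^T x = 19.0
  y^{k+1} = -0.45 + 0.05*19.0 = 0.5
Dual objective at y_4 = 0.5: reduced costs (3.5, 5.0), box minimizer x = (0.0, 0.0)
g(y_4) = b*y + (c1 - a1*y)*x1 + (c2 - a2*y)*x2 = 19*0.5 + 3.5*0.0 + 5.0*0.0 = 9.5 + 0.0 + 0.0 = 9.5


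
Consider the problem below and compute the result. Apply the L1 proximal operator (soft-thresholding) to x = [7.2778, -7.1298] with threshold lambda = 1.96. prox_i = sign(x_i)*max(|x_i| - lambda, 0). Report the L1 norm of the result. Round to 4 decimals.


Soft-thresholding with lambda = 1.96:
prox(7.2778) = sign(7.2778)*max(|7.2778| - 1.96, 0) = 5.3178
prox(-7.1298) = sign(-7.1298)*max(|-7.1298| - 1.96, 0) = -5.1698
prox(x) = [5.3178, -5.1698]
||prox(x)||_1 = 5.3178 + 5.1698 = 10.4876


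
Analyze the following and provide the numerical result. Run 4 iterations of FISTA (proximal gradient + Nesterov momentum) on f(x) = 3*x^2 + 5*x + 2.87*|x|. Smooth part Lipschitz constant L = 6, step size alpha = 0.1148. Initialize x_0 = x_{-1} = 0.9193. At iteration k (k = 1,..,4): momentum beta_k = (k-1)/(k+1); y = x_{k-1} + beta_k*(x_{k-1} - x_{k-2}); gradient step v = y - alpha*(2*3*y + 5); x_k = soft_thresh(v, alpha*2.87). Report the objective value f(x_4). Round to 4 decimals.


FISTA on f(x) = 3*x^2 + 5*x + 2.87*|x|
L = 6, alpha = 0.1148
Iteration 1: beta = 0.0, y = 0.9193 + 0.0*(0.9193 - 0.9193) = 0.9193
  grad(y) = 10.5158, v = y - alpha*grad = -0.2879
  prox(v) = soft_thresh(-0.2879, 0.3295) = 0.0
Iteration 2: beta = 0.3333, y = 0.0 + 0.3333*(0.0 - 0.9193) = -0.3064
  grad(y) = 3.1614, v = y - alpha*grad = -0.6694
  prox(v) = soft_thresh(-0.6694, 0.3295) = -0.3399
Iteration 3: beta = 0.5, y = -0.3399 + 0.5*(-0.3399 - 0.0) = -0.5098
  grad(y) = 1.941, v = y - alpha*grad = -0.7327
  prox(v) = soft_thresh(-0.7327, 0.3295) = -0.4032
Iteration 4: beta = 0.6, y = -0.4032 + 0.6*(-0.4032 + 0.3399) = -0.4412
  grad(y) = 2.353, v = y - alpha*grad = -0.7113
  prox(v) = soft_thresh(-0.7113, 0.3295) = -0.3818
f(x_4) = 3*(-0.3818)^2 + 5*(-0.3818) + 2.87*|-0.3818| = -0.3759


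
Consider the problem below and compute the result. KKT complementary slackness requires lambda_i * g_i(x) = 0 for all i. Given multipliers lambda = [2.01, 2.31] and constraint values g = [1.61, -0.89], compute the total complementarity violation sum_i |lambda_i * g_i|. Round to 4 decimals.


KKT complementary slackness check:
lambda_1 * g_1 = 2.01 * 1.61 = 3.2361
lambda_2 * g_2 = 2.31 * -0.89 = -2.0559
Total violation = 3.2361 + 2.0559 = 5.292


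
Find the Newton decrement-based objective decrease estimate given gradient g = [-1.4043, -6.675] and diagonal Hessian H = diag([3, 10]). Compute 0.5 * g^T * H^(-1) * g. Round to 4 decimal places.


Step 1: H is diagonal, so H^(-1) * g = [-0.4681, -0.6675].
Step 2: g^T H^(-1) g = sum_i g_i^2 / H_ii
  = (-1.4043)^2/3 + (-6.675)^2/10
  = 0.6574 + 4.4556 = 5.1129
Step 3: Objective decrease = 0.5 * g^T H^(-1) g = 2.5565


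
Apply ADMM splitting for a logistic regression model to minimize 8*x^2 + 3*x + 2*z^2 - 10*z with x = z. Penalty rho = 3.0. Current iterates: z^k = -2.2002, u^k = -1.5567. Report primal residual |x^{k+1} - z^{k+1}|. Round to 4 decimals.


ADMM iteration with rho = 3.0, z^k = -2.2002, u^k = -1.5567
Step 1: x-update.
Minimize 8*x^2 + 3*x + (3.0/2)*(x + 2.2002 - 1.5567)^2
FOC: (2*8 + 3.0)*x = -3 + 3.0*(-2.2002 + 1.5567)
x^{k+1} = -0.2595
Step 2: z-update.
Minimize 2*z^2 - 10*z + (3.0/2)*(-0.2595 - z - 1.5567)^2
FOC: (2*2 + 3.0)*z = 10 + 3.0*(-0.2595 - 1.5567)
z^{k+1} = 0.6502
Step 3: u-update.
u^{k+1} = -1.5567 - 0.2595 - 0.6502 = -2.4664
Step 4: Primal residual = |-0.2595 - 0.6502| = 0.9097


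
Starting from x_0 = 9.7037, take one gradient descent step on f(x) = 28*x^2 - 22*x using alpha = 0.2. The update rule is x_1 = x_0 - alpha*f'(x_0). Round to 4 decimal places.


We compute the gradient at x_0 and apply the update.
f'(x) = 56*x - 22
f'(9.7037) = 56*9.7037 - 22 = 521.4072
x_1 = 9.7037 - 0.2*521.4072 = -94.5777


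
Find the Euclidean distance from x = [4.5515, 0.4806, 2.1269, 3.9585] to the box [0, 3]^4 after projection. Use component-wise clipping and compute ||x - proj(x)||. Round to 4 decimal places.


Project each component onto [0, 3].
clip(4.5515) = 3.0, clip(0.4806) = 0.4806, clip(2.1269) = 2.1269, clip(3.9585) = 3.0
Projection = [3.0, 0.4806, 2.1269, 3.0]
Squared diffs: [2.4072, 0.0, 0.0, 0.9187]
Distance = sqrt(3.3259) = 1.8237


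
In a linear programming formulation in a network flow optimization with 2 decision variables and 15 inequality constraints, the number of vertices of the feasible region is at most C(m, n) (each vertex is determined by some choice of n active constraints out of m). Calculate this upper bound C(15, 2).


Each vertex corresponds to some choice of n active constraints out of m, so the number of vertices is at most C(m, n) = m! / (n!(m-n)!).
m = 15, n = 2
Numerator: 15 * 14
Denominator: 2! = 2
C(15, 2) = 105


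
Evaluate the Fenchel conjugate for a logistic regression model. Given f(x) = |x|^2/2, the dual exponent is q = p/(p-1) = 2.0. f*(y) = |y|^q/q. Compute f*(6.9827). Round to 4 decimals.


The conjugate exponent q satisfies 1/p + 1/q = 1.
p = 2, so q = 2/(2 - 1) = 2.0
|y|^q = 6.9827^2.0 = 48.7581
f*(6.9827) = 48.7581 / 2.0 = 24.379


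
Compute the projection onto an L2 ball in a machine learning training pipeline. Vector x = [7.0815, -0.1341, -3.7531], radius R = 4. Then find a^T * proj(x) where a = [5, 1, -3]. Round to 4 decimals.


Step 1: Compute ||x|| (intermediates to 6 decimals).
||x|| = sqrt(7.0815^2 + (-0.1341)^2 + (-3.7531)^2) = 8.015696
Step 2: Project.
Since ||x|| > R, scale = R/||x|| = 4/8.015696 = 0.499021, proj(x) = scale * x
proj(x) = [3.533817, -0.066919, -1.872876]
Step 3: Dot product.
a^T * proj(x) = 5*3.533817 + 1*(-0.066919) - 3*(-1.872876) = 23.2208


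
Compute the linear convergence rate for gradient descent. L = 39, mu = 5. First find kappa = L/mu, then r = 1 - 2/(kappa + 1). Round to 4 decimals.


Step 1: Compute the condition number.
kappa = L/mu = 39/5 = 7.8
Step 2: Compute the convergence rate.
r = 1 - 2/(kappa + 1) = 1 - 2*mu/(L + mu) = (L - mu)/(L + mu) = 34/44 = 0.7727


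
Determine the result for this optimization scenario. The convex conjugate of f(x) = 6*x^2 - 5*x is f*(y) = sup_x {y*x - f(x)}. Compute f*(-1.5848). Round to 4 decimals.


f*(y) = sup_x {y*x - a*x^2 - b*x} = sup_x {(y-b)*x - a*x^2}
FOC: (y - b) - 2a*x = 0 => x* = (y - b)/(2a)
x* = (-1.5848 + 5)/(2*6) = 0.2846
f*(-1.5848) = (y-b)^2/(4a) = (-1.5848 + 5)^2/(4*6)
= 11.6636/24 = 0.486


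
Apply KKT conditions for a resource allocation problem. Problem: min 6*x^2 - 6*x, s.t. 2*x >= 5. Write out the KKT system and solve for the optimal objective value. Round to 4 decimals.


Step 1: Try lambda = 0 (constraint inactive).
x_unc = 6/(2*6) = 0.5
Check: 2*0.5 = 1.0 < 5 -- violated!
Step 2: Constraint must be active: 2*x = 5
x* = 5/2 = 2.5
lambda = (2*6*2.5 - 6)/2 = 12.0
Step 3: Compute optimal value.
f(x*) = 6*2.5^2 - 6*2.5 = 22.5


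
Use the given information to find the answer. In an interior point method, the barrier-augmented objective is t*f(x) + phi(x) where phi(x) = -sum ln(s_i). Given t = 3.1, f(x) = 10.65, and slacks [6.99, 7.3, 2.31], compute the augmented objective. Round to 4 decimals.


Step 1: Compute log-barrier.
ln values: [1.9445, 1.9879, 0.8372]
phi = -(1.9445 + 1.9879 + 0.8372) = -4.7696
Step 2: Compute augmented objective.
t*f(x) = 3.1*10.65 = 33.015
Total = 33.015 - 4.7696 = 28.2454


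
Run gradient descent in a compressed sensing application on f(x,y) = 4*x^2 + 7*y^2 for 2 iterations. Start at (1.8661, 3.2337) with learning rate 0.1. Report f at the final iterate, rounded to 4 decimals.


Gradient descent on f(x,y) = 4*x^2 + 7*y^2.
Starting point: (1.8661, 3.2337), alpha = 0.1
Step 1: grad_x = 2*4*1.8661 = 14.9288, grad_y = 2*7*3.2337 = 45.2718
  x_1 = 1.8661 - 0.1*14.9288 = 0.3732
  y_1 = 3.2337 - 0.1*45.2718 = -1.2935
Step 2: grad_x = 2*4*0.3732 = 2.9858, grad_y = 2*7*-1.2935 = -18.1087
  x_2 = 0.3732 - 0.1*2.9858 = 0.0746
  y_2 = -1.2935 - 0.1*-18.1087 = 0.5174
f(0.0746, 0.5174) = 4*0.0746^2 + 7*0.5174^2 = 1.8961
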